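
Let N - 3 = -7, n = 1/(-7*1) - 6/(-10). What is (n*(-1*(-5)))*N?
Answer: -64/7 ≈ -9.1429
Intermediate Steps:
n = 16/35 (n = -⅐*1 - 6*(-⅒) = -⅐ + ⅗ = 16/35 ≈ 0.45714)
N = -4 (N = 3 - 7 = -4)
(n*(-1*(-5)))*N = (16*(-1*(-5))/35)*(-4) = ((16/35)*5)*(-4) = (16/7)*(-4) = -64/7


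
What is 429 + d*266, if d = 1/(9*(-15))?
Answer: 57649/135 ≈ 427.03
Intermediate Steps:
d = -1/135 (d = 1/(-135) = -1/135 ≈ -0.0074074)
429 + d*266 = 429 - 1/135*266 = 429 - 266/135 = 57649/135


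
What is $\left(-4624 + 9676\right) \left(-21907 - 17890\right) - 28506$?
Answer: $-201082950$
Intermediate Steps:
$\left(-4624 + 9676\right) \left(-21907 - 17890\right) - 28506 = 5052 \left(-39797\right) - 28506 = -201054444 - 28506 = -201082950$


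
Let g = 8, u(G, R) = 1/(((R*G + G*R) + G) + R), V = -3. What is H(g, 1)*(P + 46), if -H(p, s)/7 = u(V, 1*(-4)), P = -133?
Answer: 609/17 ≈ 35.824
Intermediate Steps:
u(G, R) = 1/(G + R + 2*G*R) (u(G, R) = 1/(((G*R + G*R) + G) + R) = 1/((2*G*R + G) + R) = 1/((G + 2*G*R) + R) = 1/(G + R + 2*G*R))
H(p, s) = -7/17 (H(p, s) = -7/(-3 + 1*(-4) + 2*(-3)*(1*(-4))) = -7/(-3 - 4 + 2*(-3)*(-4)) = -7/(-3 - 4 + 24) = -7/17)
H(g, 1)*(P + 46) = -7*(-133 + 46)/17 = -7/17*(-87) = 609/17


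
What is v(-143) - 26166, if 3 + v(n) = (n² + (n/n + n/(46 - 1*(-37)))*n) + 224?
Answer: -447588/83 ≈ -5392.6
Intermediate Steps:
v(n) = 221 + n² + n*(1 + n/83) (v(n) = -3 + ((n² + (n/n + n/(46 - 1*(-37)))*n) + 224) = -3 + ((n² + (1 + n/(46 + 37))*n) + 224) = -3 + ((n² + (1 + n/83)*n) + 224) = -3 + ((n² + n*(1 + n/83)) + 224) = -3 + (224 + n² + n*(1 + n/83)) = 221 + n² + n*(1 + n/83))
v(-143) - 26166 = (221 - 143 + (84/83)*(-143)²) - 26166 = (221 - 143 + (84/83)*20449) - 26166 = (221 - 143 + 1717716/83) - 26166 = 1724190/83 - 26166 = -447588/83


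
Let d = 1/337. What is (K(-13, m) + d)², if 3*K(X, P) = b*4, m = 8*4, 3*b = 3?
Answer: 1825201/1022121 ≈ 1.7857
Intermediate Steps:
b = 1 (b = (⅓)*3 = 1)
d = 1/337 ≈ 0.0029674
m = 32
K(X, P) = 4/3 (K(X, P) = (1*4)/3 = (⅓)*4 = 4/3)
(K(-13, m) + d)² = (4/3 + 1/337)² = (1351/1011)² = 1825201/1022121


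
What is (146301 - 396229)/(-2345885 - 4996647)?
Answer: 62482/1835633 ≈ 0.034038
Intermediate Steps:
(146301 - 396229)/(-2345885 - 4996647) = -249928/(-7342532) = -249928*(-1/7342532) = 62482/1835633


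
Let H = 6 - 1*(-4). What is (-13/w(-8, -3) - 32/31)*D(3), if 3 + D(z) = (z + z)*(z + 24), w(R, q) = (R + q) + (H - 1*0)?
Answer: 58989/31 ≈ 1902.9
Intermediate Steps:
H = 10 (H = 6 + 4 = 10)
w(R, q) = 10 + R + q (w(R, q) = (R + q) + (10 - 1*0) = (R + q) + (10 + 0) = (R + q) + 10 = 10 + R + q)
D(z) = -3 + 2*z*(24 + z) (D(z) = -3 + (z + z)*(z + 24) = -3 + (2*z)*(24 + z) = -3 + 2*z*(24 + z))
(-13/w(-8, -3) - 32/31)*D(3) = (-13/(10 - 8 - 3) - 32/31)*(-3 + 2*3**2 + 48*3) = (-13/(-1) - 32*1/31)*(-3 + 2*9 + 144) = (-13*(-1) - 32/31)*(-3 + 18 + 144) = (13 - 32/31)*159 = (371/31)*159 = 58989/31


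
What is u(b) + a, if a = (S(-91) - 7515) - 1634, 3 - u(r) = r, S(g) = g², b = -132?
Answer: -733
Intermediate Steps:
u(r) = 3 - r
a = -868 (a = ((-91)² - 7515) - 1634 = (8281 - 7515) - 1634 = 766 - 1634 = -868)
u(b) + a = (3 - 1*(-132)) - 868 = (3 + 132) - 868 = 135 - 868 = -733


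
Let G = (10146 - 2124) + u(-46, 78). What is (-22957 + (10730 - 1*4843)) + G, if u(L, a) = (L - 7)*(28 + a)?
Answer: -14666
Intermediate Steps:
u(L, a) = (-7 + L)*(28 + a)
G = 2404 (G = (10146 - 2124) + (-196 - 7*78 + 28*(-46) - 46*78) = 8022 + (-196 - 546 - 1288 - 3588) = 8022 - 5618 = 2404)
(-22957 + (10730 - 1*4843)) + G = (-22957 + (10730 - 1*4843)) + 2404 = (-22957 + (10730 - 4843)) + 2404 = (-22957 + 5887) + 2404 = -17070 + 2404 = -14666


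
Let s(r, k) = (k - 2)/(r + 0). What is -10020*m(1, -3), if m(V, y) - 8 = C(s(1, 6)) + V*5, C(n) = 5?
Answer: -180360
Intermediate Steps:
s(r, k) = (-2 + k)/r
m(V, y) = 13 + 5*V (m(V, y) = 8 + (5 + V*5) = 8 + (5 + 5*V) = 13 + 5*V)
-10020*m(1, -3) = -10020*(13 + 5*1) = -10020*(13 + 5) = -10020*18 = -180360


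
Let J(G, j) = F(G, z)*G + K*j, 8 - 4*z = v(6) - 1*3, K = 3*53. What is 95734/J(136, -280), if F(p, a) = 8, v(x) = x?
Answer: -47867/21716 ≈ -2.2042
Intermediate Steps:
K = 159
z = 5/4 (z = 2 - (6 - 1*3)/4 = 2 - (6 - 3)/4 = 2 - ¼*3 = 2 - ¾ = 5/4 ≈ 1.2500)
J(G, j) = 8*G + 159*j
95734/J(136, -280) = 95734/(8*136 + 159*(-280)) = 95734/(1088 - 44520) = 95734/(-43432) = 95734*(-1/43432) = -47867/21716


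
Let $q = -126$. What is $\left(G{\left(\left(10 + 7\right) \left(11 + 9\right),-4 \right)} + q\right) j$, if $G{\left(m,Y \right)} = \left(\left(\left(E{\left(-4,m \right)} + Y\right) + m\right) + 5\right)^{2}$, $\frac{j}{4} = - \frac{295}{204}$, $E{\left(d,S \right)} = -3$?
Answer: $- \frac{33664810}{51} \approx -6.6009 \cdot 10^{5}$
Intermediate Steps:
$j = - \frac{295}{51}$ ($j = 4 \left(- \frac{295}{204}\right) = - \frac{295}{51} \approx -5.7843$)
$G{\left(m,Y \right)} = \left(2 + Y + m\right)^{2}$ ($G{\left(m,Y \right)} = \left(\left(\left(-3 + Y\right) + m\right) + 5\right)^{2} = \left(\left(-3 + Y + m\right) + 5\right)^{2} = \left(2 + Y + m\right)^{2}$)
$\left(G{\left(\left(10 + 7\right) \left(11 + 9\right),-4 \right)} + q\right) j = \left(\left(2 - 4 + \left(10 + 7\right) \left(11 + 9\right)\right)^{2} - 126\right) \left(- \frac{295}{51}\right) = \left(\left(2 - 4 + 17 \cdot 20\right)^{2} - 126\right) \left(- \frac{295}{51}\right) = \left(\left(2 - 4 + 340\right)^{2} - 126\right) \left(- \frac{295}{51}\right) = \left(338^{2} - 126\right) \left(- \frac{295}{51}\right) = \left(114244 - 126\right) \left(- \frac{295}{51}\right) = 114118 \left(- \frac{295}{51}\right) = - \frac{33664810}{51}$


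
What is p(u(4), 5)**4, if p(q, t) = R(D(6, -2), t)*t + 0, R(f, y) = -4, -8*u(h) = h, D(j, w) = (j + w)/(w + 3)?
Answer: 160000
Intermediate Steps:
D(j, w) = (j + w)/(3 + w)
u(h) = -h/8
p(q, t) = -4*t (p(q, t) = -4*t + 0 = -4*t)
p(u(4), 5)**4 = (-4*5)**4 = (-20)**4 = 160000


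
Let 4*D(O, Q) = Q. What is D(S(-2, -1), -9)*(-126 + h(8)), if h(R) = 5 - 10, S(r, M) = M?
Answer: 1179/4 ≈ 294.75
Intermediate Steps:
D(O, Q) = Q/4
h(R) = -5
D(S(-2, -1), -9)*(-126 + h(8)) = ((1/4)*(-9))*(-126 - 5) = -9/4*(-131) = 1179/4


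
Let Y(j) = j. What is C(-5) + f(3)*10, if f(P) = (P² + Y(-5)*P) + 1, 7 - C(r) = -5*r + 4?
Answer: -72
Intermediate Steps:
C(r) = 3 + 5*r (C(r) = 7 - (-5*r + 4) = 7 - (4 - 5*r) = 7 + (-4 + 5*r) = 3 + 5*r)
f(P) = 1 + P² - 5*P (f(P) = (P² - 5*P) + 1 = 1 + P² - 5*P)
C(-5) + f(3)*10 = (3 + 5*(-5)) + (1 + 3² - 5*3)*10 = (3 - 25) + (1 + 9 - 15)*10 = -22 - 5*10 = -22 - 50 = -72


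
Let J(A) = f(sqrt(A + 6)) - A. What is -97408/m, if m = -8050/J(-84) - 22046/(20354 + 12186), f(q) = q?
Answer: 8780274545978914560/8698734819715943 + 103785245506880000*I*sqrt(78)/8698734819715943 ≈ 1009.4 + 105.37*I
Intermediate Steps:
J(A) = sqrt(6 + A) - A (J(A) = sqrt(A + 6) - A = sqrt(6 + A) - A)
m = -11023/16270 - 8050/(84 + I*sqrt(78)) (m = -8050/(sqrt(6 - 84) - 1*(-84)) - 22046/(20354 + 12186) = -8050/(sqrt(-78) + 84) - 22046/32540 = -8050/(I*sqrt(78) + 84) - 22046*1/32540 = -8050/(84 + I*sqrt(78)) - 11023/16270 = -11023/16270 - 8050/(84 + I*sqrt(78)) ≈ -95.463 + 9.9658*I)
-97408/m = -97408*16270*(sqrt(78) - 84*I)/(-11023*sqrt(78) + 131899432*I) = -1584828160*(sqrt(78) - 84*I)/(-11023*sqrt(78) + 131899432*I)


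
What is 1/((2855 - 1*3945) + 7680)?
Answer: 1/6590 ≈ 0.00015175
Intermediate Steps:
1/((2855 - 1*3945) + 7680) = 1/((2855 - 3945) + 7680) = 1/(-1090 + 7680) = 1/6590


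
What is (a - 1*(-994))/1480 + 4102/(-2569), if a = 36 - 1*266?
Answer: -146723/135790 ≈ -1.0805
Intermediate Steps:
a = -230 (a = 36 - 266 = -230)
(a - 1*(-994))/1480 + 4102/(-2569) = (-230 - 1*(-994))/1480 + 4102/(-2569) = (-230 + 994)*(1/1480) + 4102*(-1/2569) = 764*(1/1480) - 586/367 = 191/370 - 586/367 = -146723/135790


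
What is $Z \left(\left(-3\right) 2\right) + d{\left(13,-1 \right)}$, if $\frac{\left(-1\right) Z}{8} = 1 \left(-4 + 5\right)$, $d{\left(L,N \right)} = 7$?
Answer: $55$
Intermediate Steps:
$Z = -8$ ($Z = - 8 \cdot 1 \left(-4 + 5\right) = - 8 \cdot 1 \cdot 1 = \left(-8\right) 1 = -8$)
$Z \left(\left(-3\right) 2\right) + d{\left(13,-1 \right)} = - 8 \left(\left(-3\right) 2\right) + 7 = \left(-8\right) \left(-6\right) + 7 = 48 + 7 = 55$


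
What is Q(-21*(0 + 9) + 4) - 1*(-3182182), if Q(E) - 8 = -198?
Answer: 3181992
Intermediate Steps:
Q(E) = -190 (Q(E) = 8 - 198 = -190)
Q(-21*(0 + 9) + 4) - 1*(-3182182) = -190 - 1*(-3182182) = -190 + 3182182 = 3181992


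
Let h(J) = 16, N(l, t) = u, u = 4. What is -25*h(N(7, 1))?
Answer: -400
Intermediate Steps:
N(l, t) = 4
-25*h(N(7, 1)) = -25*16 = -400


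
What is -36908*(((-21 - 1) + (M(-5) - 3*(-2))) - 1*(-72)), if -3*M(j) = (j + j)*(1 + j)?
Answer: -4724224/3 ≈ -1.5747e+6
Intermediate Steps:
M(j) = -2*j*(1 + j)/3 (M(j) = -(j + j)*(1 + j)/3 = -2*j*(1 + j)/3)
-36908*(((-21 - 1) + (M(-5) - 3*(-2))) - 1*(-72)) = -36908*(((-21 - 1) + (-2/3*(-5)*(1 - 5) - 3*(-2))) - 1*(-72)) = -36908*((-22 + (-2/3*(-5)*(-4) + 6)) + 72) = -36908*((-22 + (-40/3 + 6)) + 72) = -36908*((-22 - 22/3) + 72) = -36908*(-88/3 + 72) = -36908*128/3 = -4724224/3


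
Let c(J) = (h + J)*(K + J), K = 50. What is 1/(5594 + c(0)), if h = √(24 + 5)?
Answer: 2797/15610168 - 25*√29/15610168 ≈ 0.00017055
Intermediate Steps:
h = √29 ≈ 5.3852
c(J) = (50 + J)*(J + √29) (c(J) = (√29 + J)*(50 + J) = (J + √29)*(50 + J) = (50 + J)*(J + √29))
1/(5594 + c(0)) = 1/(5594 + (0² + 50*0 + 50*√29 + 0*√29)) = 1/(5594 + (0 + 0 + 50*√29 + 0)) = 1/(5594 + 50*√29)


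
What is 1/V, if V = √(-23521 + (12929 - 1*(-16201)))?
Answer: √5609/5609 ≈ 0.013352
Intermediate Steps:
V = √5609 (V = √(-23521 + (12929 + 16201)) = √(-23521 + 29130) = √5609 ≈ 74.893)
1/V = 1/(√5609) = √5609/5609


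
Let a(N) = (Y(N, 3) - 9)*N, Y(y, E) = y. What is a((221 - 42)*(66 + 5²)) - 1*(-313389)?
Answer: 265498309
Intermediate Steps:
a(N) = N*(-9 + N) (a(N) = (N - 9)*N = (-9 + N)*N = N*(-9 + N))
a((221 - 42)*(66 + 5²)) - 1*(-313389) = ((221 - 42)*(66 + 5²))*(-9 + (221 - 42)*(66 + 5²)) - 1*(-313389) = (179*(66 + 25))*(-9 + 179*(66 + 25)) + 313389 = (179*91)*(-9 + 179*91) + 313389 = 16289*(-9 + 16289) + 313389 = 16289*16280 + 313389 = 265184920 + 313389 = 265498309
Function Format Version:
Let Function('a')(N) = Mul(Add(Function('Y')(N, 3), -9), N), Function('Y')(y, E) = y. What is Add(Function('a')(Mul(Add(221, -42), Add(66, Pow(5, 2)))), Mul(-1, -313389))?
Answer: 265498309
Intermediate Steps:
Function('a')(N) = Mul(N, Add(-9, N)) (Function('a')(N) = Mul(Add(N, -9), N) = Mul(Add(-9, N), N) = Mul(N, Add(-9, N)))
Add(Function('a')(Mul(Add(221, -42), Add(66, Pow(5, 2)))), Mul(-1, -313389)) = Add(Mul(Mul(Add(221, -42), Add(66, Pow(5, 2))), Add(-9, Mul(Add(221, -42), Add(66, Pow(5, 2))))), Mul(-1, -313389)) = Add(Mul(Mul(179, Add(66, 25)), Add(-9, Mul(179, Add(66, 25)))), 313389) = Add(Mul(Mul(179, 91), Add(-9, Mul(179, 91))), 313389) = Add(Mul(16289, Add(-9, 16289)), 313389) = Add(Mul(16289, 16280), 313389) = Add(265184920, 313389) = 265498309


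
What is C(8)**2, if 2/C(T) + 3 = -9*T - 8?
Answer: 4/6889 ≈ 0.00058064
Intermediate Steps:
C(T) = 2/(-11 - 9*T) (C(T) = 2/(-3 + (-9*T - 8)) = 2/(-3 + (-8 - 9*T)) = 2/(-11 - 9*T))
C(8)**2 = (-2/(11 + 9*8))**2 = (-2/(11 + 72))**2 = (-2/83)**2 = 4/6889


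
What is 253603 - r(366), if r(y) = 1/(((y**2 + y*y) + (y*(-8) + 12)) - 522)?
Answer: 67071399821/264474 ≈ 2.5360e+5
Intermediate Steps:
r(y) = 1/(-510 - 8*y + 2*y**2) (r(y) = 1/(((y**2 + y**2) + (-8*y + 12)) - 522) = 1/((2*y**2 + (12 - 8*y)) - 522) = 1/((12 - 8*y + 2*y**2) - 522) = 1/(-510 - 8*y + 2*y**2))
253603 - r(366) = 253603 - 1/(2*(-255 + 366**2 - 4*366)) = 253603 - 1/(2*(-255 + 133956 - 1464)) = 253603 - 1/(2*132237) = 253603 - 1*1/264474 = 253603 - 1/264474 = 67071399821/264474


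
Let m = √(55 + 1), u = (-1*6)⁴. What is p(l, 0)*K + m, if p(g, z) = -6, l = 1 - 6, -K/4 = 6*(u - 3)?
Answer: 186192 + 2*√14 ≈ 1.8620e+5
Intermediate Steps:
u = 1296 (u = (-6)⁴ = 1296)
K = -31032 (K = -24*(1296 - 3) = -24*1293 = -4*7758 = -31032)
m = 2*√14 (m = √56 = 2*√14 ≈ 7.4833)
l = -5
p(l, 0)*K + m = -6*(-31032) + 2*√14 = 186192 + 2*√14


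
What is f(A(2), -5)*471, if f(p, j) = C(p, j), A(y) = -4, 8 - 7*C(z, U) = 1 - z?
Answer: 1413/7 ≈ 201.86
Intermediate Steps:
C(z, U) = 1 + z/7 (C(z, U) = 8/7 - (1 - z)/7 = 8/7 + (-⅐ + z/7) = 1 + z/7)
f(p, j) = 1 + p/7
f(A(2), -5)*471 = (1 + (⅐)*(-4))*471 = (1 - 4/7)*471 = (3/7)*471 = 1413/7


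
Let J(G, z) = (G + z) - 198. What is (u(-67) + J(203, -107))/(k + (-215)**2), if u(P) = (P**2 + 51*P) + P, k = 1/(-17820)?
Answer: 16091460/823729499 ≈ 0.019535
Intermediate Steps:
J(G, z) = -198 + G + z
k = -1/17820 ≈ -5.6117e-5
u(P) = P**2 + 52*P
(u(-67) + J(203, -107))/(k + (-215)**2) = (-67*(52 - 67) + (-198 + 203 - 107))/(-1/17820 + (-215)**2) = (-67*(-15) - 102)/(-1/17820 + 46225) = (1005 - 102)/(823729499/17820) = 903*(17820/823729499) = 16091460/823729499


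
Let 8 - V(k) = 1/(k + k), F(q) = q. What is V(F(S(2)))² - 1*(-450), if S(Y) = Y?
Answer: 8161/16 ≈ 510.06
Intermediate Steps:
V(k) = 8 - 1/(2*k) (V(k) = 8 - 1/(k + k) = 8 - 1/(2*k))
V(F(S(2)))² - 1*(-450) = (8 - ½/2)² - 1*(-450) = (8 - ½*½)² + 450 = (8 - ¼)² + 450 = (31/4)² + 450 = 961/16 + 450 = 8161/16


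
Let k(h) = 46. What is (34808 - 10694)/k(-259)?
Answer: 12057/23 ≈ 524.22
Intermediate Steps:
(34808 - 10694)/k(-259) = (34808 - 10694)/46 = 24114*(1/46) = 12057/23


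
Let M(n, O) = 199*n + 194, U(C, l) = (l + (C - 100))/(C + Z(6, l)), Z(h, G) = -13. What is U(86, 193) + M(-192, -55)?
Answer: -2774843/73 ≈ -38012.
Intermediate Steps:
U(C, l) = (-100 + C + l)/(-13 + C) (U(C, l) = (l + (C - 100))/(C - 13) = (l + (-100 + C))/(-13 + C) = (-100 + C + l)/(-13 + C))
M(n, O) = 194 + 199*n
U(86, 193) + M(-192, -55) = (-100 + 86 + 193)/(-13 + 86) + (194 + 199*(-192)) = 179/73 + (194 - 38208) = (1/73)*179 - 38014 = 179/73 - 38014 = -2774843/73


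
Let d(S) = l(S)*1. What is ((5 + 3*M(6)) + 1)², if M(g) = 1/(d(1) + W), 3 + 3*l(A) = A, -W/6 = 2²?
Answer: 189225/5476 ≈ 34.555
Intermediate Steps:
W = -24 (W = -6*2² = -6*4 = -24)
l(A) = -1 + A/3
d(S) = -1 + S/3 (d(S) = (-1 + S/3)*1 = -1 + S/3)
M(g) = -3/74 (M(g) = 1/((-1 + (⅓)*1) - 24) = 1/((-1 + ⅓) - 24) = 1/(-⅔ - 24) = 1/(-74/3) = -3/74)
((5 + 3*M(6)) + 1)² = ((5 + 3*(-3/74)) + 1)² = ((5 - 9/74) + 1)² = (361/74 + 1)² = (435/74)² = 189225/5476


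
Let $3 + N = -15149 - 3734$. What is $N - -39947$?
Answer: $21061$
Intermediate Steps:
$N = -18886$ ($N = -3 - 18883 = -18886$)
$N - -39947 = -18886 - -39947 = -18886 + 39947 = 21061$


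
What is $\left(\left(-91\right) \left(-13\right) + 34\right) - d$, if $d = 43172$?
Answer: $-41955$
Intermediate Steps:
$\left(\left(-91\right) \left(-13\right) + 34\right) - d = \left(\left(-91\right) \left(-13\right) + 34\right) - 43172 = \left(1183 + 34\right) - 43172 = 1217 - 43172 = -41955$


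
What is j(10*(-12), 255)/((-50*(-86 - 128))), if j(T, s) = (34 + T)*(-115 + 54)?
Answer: 2623/5350 ≈ 0.49028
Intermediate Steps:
j(T, s) = -2074 - 61*T (j(T, s) = (34 + T)*(-61) = -2074 - 61*T)
j(10*(-12), 255)/((-50*(-86 - 128))) = (-2074 - 610*(-12))/((-50*(-86 - 128))) = (-2074 - 61*(-120))/((-50*(-214))) = (-2074 + 7320)/10700 = 5246*(1/10700) = 2623/5350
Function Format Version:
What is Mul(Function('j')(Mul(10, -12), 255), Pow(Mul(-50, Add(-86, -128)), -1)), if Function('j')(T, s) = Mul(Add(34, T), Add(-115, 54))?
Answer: Rational(2623, 5350) ≈ 0.49028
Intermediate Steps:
Function('j')(T, s) = Add(-2074, Mul(-61, T)) (Function('j')(T, s) = Mul(Add(34, T), -61) = Add(-2074, Mul(-61, T)))
Mul(Function('j')(Mul(10, -12), 255), Pow(Mul(-50, Add(-86, -128)), -1)) = Mul(Add(-2074, Mul(-61, Mul(10, -12))), Pow(Mul(-50, Add(-86, -128)), -1)) = Mul(Add(-2074, Mul(-61, -120)), Pow(Mul(-50, -214), -1)) = Mul(Add(-2074, 7320), Pow(10700, -1)) = Mul(5246, Rational(1, 10700)) = Rational(2623, 5350)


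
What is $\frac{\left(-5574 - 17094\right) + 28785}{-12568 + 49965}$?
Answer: $\frac{6117}{37397} \approx 0.16357$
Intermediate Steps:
$\frac{\left(-5574 - 17094\right) + 28785}{-12568 + 49965} = \frac{-22668 + 28785}{37397} = 6117 \cdot \frac{1}{37397} = \frac{6117}{37397}$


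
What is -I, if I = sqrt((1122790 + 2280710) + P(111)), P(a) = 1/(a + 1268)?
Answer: -sqrt(6472235144879)/1379 ≈ -1844.9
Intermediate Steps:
P(a) = 1/(1268 + a)
I = sqrt(6472235144879)/1379 (I = sqrt((1122790 + 2280710) + 1/(1268 + 111)) = sqrt(3403500 + 1/1379) = sqrt(4693426501/1379) = sqrt(6472235144879)/1379 ≈ 1844.9)
-I = -sqrt(6472235144879)/1379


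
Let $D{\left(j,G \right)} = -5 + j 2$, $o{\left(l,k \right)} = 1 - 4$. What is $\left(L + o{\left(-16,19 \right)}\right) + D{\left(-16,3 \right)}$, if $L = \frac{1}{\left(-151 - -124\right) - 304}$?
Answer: $- \frac{13241}{331} \approx -40.003$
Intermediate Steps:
$o{\left(l,k \right)} = -3$
$L = - \frac{1}{331}$ ($L = \frac{1}{\left(-151 + 124\right) - 304} = \frac{1}{-27 - 304} = \frac{1}{-331} = - \frac{1}{331} \approx -0.0030211$)
$D{\left(j,G \right)} = -5 + 2 j$
$\left(L + o{\left(-16,19 \right)}\right) + D{\left(-16,3 \right)} = \left(- \frac{1}{331} - 3\right) + \left(-5 + 2 \left(-16\right)\right) = - \frac{994}{331} - 37 = - \frac{13241}{331}$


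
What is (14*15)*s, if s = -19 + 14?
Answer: -1050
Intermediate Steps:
s = -5
(14*15)*s = (14*15)*(-5) = 210*(-5) = -1050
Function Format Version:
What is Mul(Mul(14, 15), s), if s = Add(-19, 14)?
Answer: -1050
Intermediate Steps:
s = -5
Mul(Mul(14, 15), s) = Mul(Mul(14, 15), -5) = Mul(210, -5) = -1050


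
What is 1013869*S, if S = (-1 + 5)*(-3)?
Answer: -12166428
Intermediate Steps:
S = -12 (S = 4*(-3) = -12)
1013869*S = 1013869*(-12) = -12166428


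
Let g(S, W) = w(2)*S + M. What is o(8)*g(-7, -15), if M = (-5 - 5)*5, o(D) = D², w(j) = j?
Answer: -4096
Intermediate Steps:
M = -50 (M = -10*5 = -50)
g(S, W) = -50 + 2*S (g(S, W) = 2*S - 50 = -50 + 2*S)
o(8)*g(-7, -15) = 8²*(-50 + 2*(-7)) = 64*(-50 - 14) = 64*(-64) = -4096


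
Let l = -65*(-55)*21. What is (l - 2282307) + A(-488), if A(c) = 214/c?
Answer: -538564715/244 ≈ -2.2072e+6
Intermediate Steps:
l = 75075 (l = 3575*21 = 75075)
(l - 2282307) + A(-488) = (75075 - 2282307) + 214/(-488) = -2207232 + 214*(-1/488) = -2207232 - 107/244 = -538564715/244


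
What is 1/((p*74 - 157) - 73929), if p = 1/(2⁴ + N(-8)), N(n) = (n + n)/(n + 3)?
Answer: -48/3555943 ≈ -1.3499e-5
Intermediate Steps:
N(n) = 2*n/(3 + n) (N(n) = (2*n)/(3 + n) = 2*n/(3 + n))
p = 5/96 (p = 1/(2⁴ + 2*(-8)/(3 - 8)) = 1/(16 + 2*(-8)/(-5)) = 1/(16 + 2*(-8)*(-⅕)) = 1/(16 + 16/5) = 1/(96/5) = 5/96 ≈ 0.052083)
1/((p*74 - 157) - 73929) = 1/(((5/96)*74 - 157) - 73929) = 1/((185/48 - 157) - 73929) = 1/(-7351/48 - 73929) = 1/(-3555943/48) = -48/3555943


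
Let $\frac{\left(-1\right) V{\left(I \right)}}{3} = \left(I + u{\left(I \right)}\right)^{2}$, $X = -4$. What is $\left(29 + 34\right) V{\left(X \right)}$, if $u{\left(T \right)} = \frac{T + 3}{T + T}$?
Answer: $- \frac{181629}{64} \approx -2838.0$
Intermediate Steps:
$u{\left(T \right)} = \frac{3 + T}{2 T}$
$V{\left(I \right)} = - 3 \left(I + \frac{3 + I}{2 I}\right)^{2}$
$\left(29 + 34\right) V{\left(X \right)} = \left(29 + 34\right) \left(- \frac{3 \left(3 - 4 + 2 \left(-4\right)^{2}\right)^{2}}{4 \cdot 16}\right) = 63 \left(\left(- \frac{3}{4}\right) \frac{1}{16} \left(3 - 4 + 2 \cdot 16\right)^{2}\right) = 63 \left(\left(- \frac{3}{4}\right) \frac{1}{16} \left(3 - 4 + 32\right)^{2}\right) = 63 \left(\left(- \frac{3}{4}\right) \frac{1}{16} \cdot 31^{2}\right) = 63 \left(\left(- \frac{3}{4}\right) \frac{1}{16} \cdot 961\right) = 63 \left(- \frac{2883}{64}\right) = - \frac{181629}{64}$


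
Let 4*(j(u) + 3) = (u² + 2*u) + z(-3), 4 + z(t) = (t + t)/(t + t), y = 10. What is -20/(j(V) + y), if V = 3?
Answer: -2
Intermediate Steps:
z(t) = -3 (z(t) = -4 + (t + t)/(t + t) = -4 + (2*t)/((2*t)) = -4 + (2*t)*(1/(2*t)) = -4 + 1 = -3)
j(u) = -15/4 + u/2 + u²/4 (j(u) = -3 + ((u² + 2*u) - 3)/4 = -3 + (-3 + u² + 2*u)/4 = -3 + (-¾ + u/2 + u²/4) = -15/4 + u/2 + u²/4)
-20/(j(V) + y) = -20/((-15/4 + (½)*3 + (¼)*3²) + 10) = -20/((-15/4 + 3/2 + (¼)*9) + 10) = -20/((-15/4 + 3/2 + 9/4) + 10) = -20/(0 + 10) = -20/10 = -20*⅒ = -2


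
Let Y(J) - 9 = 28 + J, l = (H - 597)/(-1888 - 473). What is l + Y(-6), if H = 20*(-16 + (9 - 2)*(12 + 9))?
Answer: 71168/2361 ≈ 30.143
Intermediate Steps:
H = 2620 (H = 20*(-16 + 7*21) = 20*(-16 + 147) = 20*131 = 2620)
l = -2023/2361 (l = (2620 - 597)/(-1888 - 473) = 2023/(-2361) = 2023*(-1/2361) = -2023/2361 ≈ -0.85684)
Y(J) = 37 + J (Y(J) = 9 + (28 + J) = 37 + J)
l + Y(-6) = -2023/2361 + (37 - 6) = -2023/2361 + 31 = 71168/2361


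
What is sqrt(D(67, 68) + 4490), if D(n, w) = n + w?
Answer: 5*sqrt(185) ≈ 68.007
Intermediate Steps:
sqrt(D(67, 68) + 4490) = sqrt((67 + 68) + 4490) = sqrt(135 + 4490) = sqrt(4625) = 5*sqrt(185)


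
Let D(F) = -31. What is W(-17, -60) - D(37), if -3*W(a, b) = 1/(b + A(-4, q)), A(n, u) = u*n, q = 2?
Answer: 6325/204 ≈ 31.005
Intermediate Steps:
A(n, u) = n*u
W(a, b) = -1/(3*(-8 + b)) (W(a, b) = -1/(3*(b - 4*2)) = -1/(3*(b - 8)) = -1/(3*(-8 + b)))
W(-17, -60) - D(37) = -1/(-24 + 3*(-60)) - 1*(-31) = -1/(-24 - 180) + 31 = -1/(-204) + 31 = -1*(-1/204) + 31 = 1/204 + 31 = 6325/204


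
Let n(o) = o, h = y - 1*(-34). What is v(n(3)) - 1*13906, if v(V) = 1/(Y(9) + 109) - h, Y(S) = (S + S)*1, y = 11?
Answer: -1771776/127 ≈ -13951.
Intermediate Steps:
h = 45 (h = 11 - 1*(-34) = 11 + 34 = 45)
Y(S) = 2*S (Y(S) = (2*S)*1 = 2*S)
v(V) = -5714/127 (v(V) = 1/(2*9 + 109) - 1*45 = 1/(18 + 109) - 45 = 1/127 - 45 = -5714/127)
v(n(3)) - 1*13906 = -5714/127 - 1*13906 = -5714/127 - 13906 = -1771776/127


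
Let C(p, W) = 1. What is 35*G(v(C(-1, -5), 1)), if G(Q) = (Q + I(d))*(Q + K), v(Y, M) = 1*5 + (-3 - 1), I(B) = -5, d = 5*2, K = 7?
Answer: -1120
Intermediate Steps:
d = 10
v(Y, M) = 1 (v(Y, M) = 5 - 4 = 1)
G(Q) = (-5 + Q)*(7 + Q) (G(Q) = (Q - 5)*(Q + 7) = (-5 + Q)*(7 + Q))
35*G(v(C(-1, -5), 1)) = 35*(-35 + 1² + 2*1) = 35*(-35 + 1 + 2) = 35*(-32) = -1120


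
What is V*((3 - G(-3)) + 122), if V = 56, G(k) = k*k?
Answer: 6496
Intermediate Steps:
G(k) = k**2
V*((3 - G(-3)) + 122) = 56*((3 - 1*(-3)**2) + 122) = 56*((3 - 1*9) + 122) = 56*((3 - 9) + 122) = 56*(-6 + 122) = 56*116 = 6496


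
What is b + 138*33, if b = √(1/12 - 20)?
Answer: 4554 + I*√717/6 ≈ 4554.0 + 4.4628*I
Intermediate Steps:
b = I*√717/6 (b = √(1/12 - 20) = √(-239/12) = I*√717/6 ≈ 4.4628*I)
b + 138*33 = I*√717/6 + 138*33 = I*√717/6 + 4554 = 4554 + I*√717/6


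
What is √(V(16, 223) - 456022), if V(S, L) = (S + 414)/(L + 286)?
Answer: 4*I*√7384151057/509 ≈ 675.29*I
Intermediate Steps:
V(S, L) = (414 + S)/(286 + L)
√(V(16, 223) - 456022) = √((414 + 16)/(286 + 223) - 456022) = √(430/509 - 456022) = √(-232114768/509) = 4*I*√7384151057/509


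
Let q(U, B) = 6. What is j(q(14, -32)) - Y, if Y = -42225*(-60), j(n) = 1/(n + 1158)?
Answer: -2948993999/1164 ≈ -2.5335e+6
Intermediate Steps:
j(n) = 1/(1158 + n)
Y = 2533500
j(q(14, -32)) - Y = 1/(1158 + 6) - 1*2533500 = 1/1164 - 2533500 = -2948993999/1164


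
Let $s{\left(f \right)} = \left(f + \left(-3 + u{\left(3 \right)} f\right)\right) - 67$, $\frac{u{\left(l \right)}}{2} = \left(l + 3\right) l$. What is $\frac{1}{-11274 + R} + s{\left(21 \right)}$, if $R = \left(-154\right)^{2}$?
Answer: $\frac{8796495}{12442} \approx 707.0$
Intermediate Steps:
$R = 23716$
$u{\left(l \right)} = 2 l \left(3 + l\right)$ ($u{\left(l \right)} = 2 \left(l + 3\right) l = 2 \left(3 + l\right) l = 2 l \left(3 + l\right)$)
$s{\left(f \right)} = -70 + 37 f$ ($s{\left(f \right)} = \left(f + \left(-3 + 2 \cdot 3 \left(3 + 3\right) f\right)\right) - 67 = \left(f + \left(-3 + 2 \cdot 3 \cdot 6 f\right)\right) - 67 = \left(f + \left(-3 + 36 f\right)\right) - 67 = \left(-3 + 37 f\right) - 67 = -70 + 37 f$)
$\frac{1}{-11274 + R} + s{\left(21 \right)} = \frac{1}{-11274 + 23716} + \left(-70 + 37 \cdot 21\right) = \frac{1}{12442} + \left(-70 + 777\right) = \frac{1}{12442} + 707 = \frac{8796495}{12442}$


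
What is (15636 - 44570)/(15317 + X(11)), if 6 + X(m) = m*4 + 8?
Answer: -28934/15363 ≈ -1.8834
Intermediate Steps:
X(m) = 2 + 4*m (X(m) = -6 + (m*4 + 8) = -6 + (4*m + 8) = -6 + (8 + 4*m) = 2 + 4*m)
(15636 - 44570)/(15317 + X(11)) = (15636 - 44570)/(15317 + (2 + 4*11)) = -28934/(15317 + (2 + 44)) = -28934/(15317 + 46) = -28934/15363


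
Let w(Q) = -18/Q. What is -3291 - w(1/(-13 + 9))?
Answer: -3363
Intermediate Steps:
-3291 - w(1/(-13 + 9)) = -3291 - (-18)/(1/(-13 + 9)) = -3291 - (-18)/(1/(-4)) = -3291 - (-18)/(-¼) = -3291 - (-18)*(-4) = -3291 - 1*72 = -3291 - 72 = -3363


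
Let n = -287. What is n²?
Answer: 82369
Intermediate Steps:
n² = (-287)² = 82369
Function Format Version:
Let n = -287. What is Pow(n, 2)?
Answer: 82369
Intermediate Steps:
Pow(n, 2) = Pow(-287, 2) = 82369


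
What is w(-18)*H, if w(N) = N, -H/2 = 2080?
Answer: 74880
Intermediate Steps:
H = -4160 (H = -2*2080 = -4160)
w(-18)*H = -18*(-4160) = 74880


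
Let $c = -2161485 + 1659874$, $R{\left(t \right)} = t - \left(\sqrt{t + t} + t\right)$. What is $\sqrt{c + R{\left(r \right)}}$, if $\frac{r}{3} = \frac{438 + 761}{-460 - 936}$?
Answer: $\frac{\sqrt{-244386885644 - 698 i \sqrt{2510706}}}{698} \approx 0.0016026 - 708.25 i$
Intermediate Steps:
$r = - \frac{3597}{1396}$ ($r = 3 \frac{438 + 761}{-460 - 936} = 3 \frac{1199}{-1396} = 3 \cdot 1199 \left(- \frac{1}{1396}\right) = 3 \left(- \frac{1199}{1396}\right) = - \frac{3597}{1396} \approx -2.5766$)
$R{\left(t \right)} = - \sqrt{2} \sqrt{t}$ ($R{\left(t \right)} = t - \left(\sqrt{2 t} + t\right) = t - \left(\sqrt{2} \sqrt{t} + t\right) = t - \left(t + \sqrt{2} \sqrt{t}\right) = - \sqrt{2} \sqrt{t}$)
$c = -501611$
$\sqrt{c + R{\left(r \right)}} = \sqrt{-501611 - \sqrt{2} \sqrt{- \frac{3597}{1396}}} = \sqrt{-501611 - \sqrt{2} \frac{i \sqrt{1255353}}{698}} = \sqrt{-501611 - \frac{i \sqrt{2510706}}{698}}$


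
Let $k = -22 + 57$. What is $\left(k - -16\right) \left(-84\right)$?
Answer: $-4284$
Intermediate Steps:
$k = 35$
$\left(k - -16\right) \left(-84\right) = \left(35 - -16\right) \left(-84\right) = \left(35 + 16\right) \left(-84\right) = 51 \left(-84\right) = -4284$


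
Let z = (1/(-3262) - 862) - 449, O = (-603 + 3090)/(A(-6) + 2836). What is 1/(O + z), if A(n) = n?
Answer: -2307865/3023583574 ≈ -0.00076329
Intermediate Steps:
O = 2487/2830 (O = (-603 + 3090)/(-6 + 2836) = 2487/2830 ≈ 0.87880)
z = -4276483/3262 (z = (-1/3262 - 862) - 449 = -2811845/3262 - 449 = -4276483/3262 ≈ -1311.0)
1/(O + z) = 1/(2487/2830 - 4276483/3262) = 1/(-3023583574/2307865) = -2307865/3023583574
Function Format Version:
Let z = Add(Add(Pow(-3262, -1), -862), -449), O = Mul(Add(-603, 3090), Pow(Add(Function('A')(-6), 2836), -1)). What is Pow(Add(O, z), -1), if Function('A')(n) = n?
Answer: Rational(-2307865, 3023583574) ≈ -0.00076329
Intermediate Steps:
O = Rational(2487, 2830) (O = Mul(Add(-603, 3090), Pow(Add(-6, 2836), -1)) = Mul(2487, Pow(2830, -1)) = Mul(2487, Rational(1, 2830)) = Rational(2487, 2830) ≈ 0.87880)
z = Rational(-4276483, 3262) (z = Add(Add(Rational(-1, 3262), -862), -449) = Add(Rational(-2811845, 3262), -449) = Rational(-4276483, 3262) ≈ -1311.0)
Pow(Add(O, z), -1) = Pow(Add(Rational(2487, 2830), Rational(-4276483, 3262)), -1) = Pow(Rational(-3023583574, 2307865), -1) = Rational(-2307865, 3023583574)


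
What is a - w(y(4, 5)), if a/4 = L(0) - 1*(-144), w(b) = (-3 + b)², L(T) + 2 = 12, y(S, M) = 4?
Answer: 615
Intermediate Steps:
L(T) = 10 (L(T) = -2 + 12 = 10)
a = 616 (a = 4*(10 - 1*(-144)) = 4*(10 + 144) = 4*154 = 616)
a - w(y(4, 5)) = 616 - (-3 + 4)² = 616 - 1*1² = 616 - 1*1 = 616 - 1 = 615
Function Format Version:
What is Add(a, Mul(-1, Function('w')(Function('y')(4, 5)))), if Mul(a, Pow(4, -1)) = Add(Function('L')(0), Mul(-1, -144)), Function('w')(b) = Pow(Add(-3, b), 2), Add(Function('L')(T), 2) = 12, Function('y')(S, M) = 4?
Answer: 615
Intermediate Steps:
Function('L')(T) = 10 (Function('L')(T) = Add(-2, 12) = 10)
a = 616 (a = Mul(4, Add(10, Mul(-1, -144))) = Mul(4, Add(10, 144)) = Mul(4, 154) = 616)
Add(a, Mul(-1, Function('w')(Function('y')(4, 5)))) = Add(616, Mul(-1, Pow(Add(-3, 4), 2))) = Add(616, Mul(-1, Pow(1, 2))) = Add(616, Mul(-1, 1)) = Add(616, -1) = 615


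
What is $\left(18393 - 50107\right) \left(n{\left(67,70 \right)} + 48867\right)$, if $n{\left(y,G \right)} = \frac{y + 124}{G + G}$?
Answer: $- \frac{108486791347}{70} \approx -1.5498 \cdot 10^{9}$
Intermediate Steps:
$n{\left(y,G \right)} = \frac{124 + y}{2 G}$
$\left(18393 - 50107\right) \left(n{\left(67,70 \right)} + 48867\right) = \left(18393 - 50107\right) \left(\frac{124 + 67}{2 \cdot 70} + 48867\right) = - 31714 \left(\frac{1}{2} \cdot \frac{1}{70} \cdot 191 + 48867\right) = - 31714 \left(\frac{191}{140} + 48867\right) = \left(-31714\right) \frac{6841571}{140} = - \frac{108486791347}{70}$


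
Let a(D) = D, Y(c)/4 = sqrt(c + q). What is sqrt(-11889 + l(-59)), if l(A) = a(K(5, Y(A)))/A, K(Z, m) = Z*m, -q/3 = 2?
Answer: sqrt(-41385609 - 1180*I*sqrt(65))/59 ≈ 0.012532 - 109.04*I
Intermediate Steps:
q = -6 (q = -3*2 = -6)
Y(c) = 4*sqrt(-6 + c) (Y(c) = 4*sqrt(c - 6) = 4*sqrt(-6 + c))
l(A) = 20*sqrt(-6 + A)/A (l(A) = (5*(4*sqrt(-6 + A)))/A = (20*sqrt(-6 + A))/A = 20*sqrt(-6 + A)/A)
sqrt(-11889 + l(-59)) = sqrt(-11889 + 20*sqrt(-6 - 59)/(-59)) = sqrt(-11889 + 20*(-1/59)*sqrt(-65)) = sqrt(-11889 + 20*(-1/59)*(I*sqrt(65))) = sqrt(-11889 - 20*I*sqrt(65)/59)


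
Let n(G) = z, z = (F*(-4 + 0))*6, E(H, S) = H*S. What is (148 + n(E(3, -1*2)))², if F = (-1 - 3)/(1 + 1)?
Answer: 38416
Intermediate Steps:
F = -2 (F = -4/2 = -4*½ = -2)
z = 48 (z = -2*(-4 + 0)*6 = -2*(-4)*6 = 8*6 = 48)
n(G) = 48
(148 + n(E(3, -1*2)))² = (148 + 48)² = 196² = 38416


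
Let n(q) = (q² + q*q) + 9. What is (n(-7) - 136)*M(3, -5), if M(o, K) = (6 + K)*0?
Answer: 0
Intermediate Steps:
M(o, K) = 0
n(q) = 9 + 2*q² (n(q) = (q² + q²) + 9 = 2*q² + 9 = 9 + 2*q²)
(n(-7) - 136)*M(3, -5) = ((9 + 2*(-7)²) - 136)*0 = ((9 + 2*49) - 136)*0 = ((9 + 98) - 136)*0 = (107 - 136)*0 = -29*0 = 0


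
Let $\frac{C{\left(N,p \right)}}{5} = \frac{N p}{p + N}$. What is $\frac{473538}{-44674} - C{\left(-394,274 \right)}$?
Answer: $- \frac{604273907}{134022} \approx -4508.8$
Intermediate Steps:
$C{\left(N,p \right)} = \frac{5 N p}{N + p}$ ($C{\left(N,p \right)} = 5 \frac{N p}{p + N} = 5 \frac{N p}{N + p} = \frac{5 N p}{N + p}$)
$\frac{473538}{-44674} - C{\left(-394,274 \right)} = \frac{473538}{-44674} - 5 \left(-394\right) 274 \frac{1}{-394 + 274} = 473538 \left(- \frac{1}{44674}\right) - 5 \left(-394\right) 274 \frac{1}{-120} = - \frac{236769}{22337} - 5 \left(-394\right) 274 \left(- \frac{1}{120}\right) = - \frac{236769}{22337} - \frac{26989}{6} = - \frac{604273907}{134022}$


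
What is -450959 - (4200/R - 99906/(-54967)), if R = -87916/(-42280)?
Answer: -547254849467561/1208119693 ≈ -4.5298e+5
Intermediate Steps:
R = 21979/10570 (R = -87916*(-1/42280) = 21979/10570 ≈ 2.0794)
-450959 - (4200/R - 99906/(-54967)) = -450959 - (4200/(21979/10570) - 99906/(-54967)) = -450959 - (4200*(10570/21979) - 99906*(-1/54967)) = -450959 - (44394000/21979 + 99906/54967) = -450959 - 1*2442400831974/1208119693 = -450959 - 2442400831974/1208119693 = -547254849467561/1208119693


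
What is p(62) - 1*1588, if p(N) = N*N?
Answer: 2256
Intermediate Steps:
p(N) = N**2
p(62) - 1*1588 = 62**2 - 1*1588 = 3844 - 1588 = 2256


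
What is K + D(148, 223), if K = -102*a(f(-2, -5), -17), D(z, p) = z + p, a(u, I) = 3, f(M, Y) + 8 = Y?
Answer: 65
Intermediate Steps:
f(M, Y) = -8 + Y
D(z, p) = p + z
K = -306 (K = -102*3 = -306)
K + D(148, 223) = -306 + (223 + 148) = -306 + 371 = 65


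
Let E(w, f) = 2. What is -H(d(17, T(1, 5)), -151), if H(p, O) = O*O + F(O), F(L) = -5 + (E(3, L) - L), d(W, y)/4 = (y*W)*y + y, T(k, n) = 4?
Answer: -22949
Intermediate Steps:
d(W, y) = 4*y + 4*W*y² (d(W, y) = 4*((y*W)*y + y) = 4*((W*y)*y + y) = 4*(W*y² + y) = 4*(y + W*y²) = 4*y + 4*W*y²)
F(L) = -3 - L (F(L) = -5 + (2 - L) = -3 - L)
H(p, O) = -3 + O² - O (H(p, O) = O*O + (-3 - O) = O² + (-3 - O) = -3 + O² - O)
-H(d(17, T(1, 5)), -151) = -(-3 + (-151)² - 1*(-151)) = -(-3 + 22801 + 151) = -1*22949 = -22949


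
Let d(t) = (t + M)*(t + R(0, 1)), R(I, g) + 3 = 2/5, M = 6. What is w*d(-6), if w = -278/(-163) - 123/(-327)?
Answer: 0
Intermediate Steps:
w = 36985/17767 (w = -278*(-1/163) - 123*(-1/327) = 278/163 + 41/109 = 36985/17767 ≈ 2.0817)
R(I, g) = -13/5 (R(I, g) = -3 + 2/5 = -3 + 2*(⅕) = -3 + ⅖ = -13/5)
d(t) = (6 + t)*(-13/5 + t) (d(t) = (t + 6)*(t - 13/5) = (6 + t)*(-13/5 + t))
w*d(-6) = 36985*(-78/5 + (-6)² + (17/5)*(-6))/17767 = 36985*(-78/5 + 36 - 102/5)/17767 = (36985/17767)*0 = 0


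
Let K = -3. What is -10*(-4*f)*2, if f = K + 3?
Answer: 0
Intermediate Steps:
f = 0 (f = -3 + 3 = 0)
-10*(-4*f)*2 = -10*(-4*0)*2 = -0*2 = -10*0 = 0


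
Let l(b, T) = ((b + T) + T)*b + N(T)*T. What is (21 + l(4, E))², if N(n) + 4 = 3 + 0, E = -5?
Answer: 4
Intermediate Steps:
N(n) = -1 (N(n) = -4 + (3 + 0) = -4 + 3 = -1)
l(b, T) = -T + b*(b + 2*T) (l(b, T) = ((b + T) + T)*b - T = ((T + b) + T)*b - T = (b + 2*T)*b - T = b*(b + 2*T) - T = -T + b*(b + 2*T))
(21 + l(4, E))² = (21 + (4² - 1*(-5) + 2*(-5)*4))² = (21 + (16 + 5 - 40))² = (21 - 19)² = 2² = 4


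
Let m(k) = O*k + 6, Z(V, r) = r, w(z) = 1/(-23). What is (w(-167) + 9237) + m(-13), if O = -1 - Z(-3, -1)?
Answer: 212588/23 ≈ 9243.0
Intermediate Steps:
w(z) = -1/23
O = 0 (O = -1 - 1*(-1) = -1 + 1 = 0)
m(k) = 6 (m(k) = 0*k + 6 = 0 + 6 = 6)
(w(-167) + 9237) + m(-13) = (-1/23 + 9237) + 6 = 212450/23 + 6 = 212588/23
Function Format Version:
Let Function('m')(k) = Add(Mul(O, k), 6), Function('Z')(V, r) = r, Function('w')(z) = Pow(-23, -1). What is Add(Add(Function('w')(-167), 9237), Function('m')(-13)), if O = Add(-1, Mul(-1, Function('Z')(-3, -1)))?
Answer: Rational(212588, 23) ≈ 9243.0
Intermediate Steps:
Function('w')(z) = Rational(-1, 23)
O = 0 (O = Add(-1, Mul(-1, -1)) = Add(-1, 1) = 0)
Function('m')(k) = 6 (Function('m')(k) = Add(Mul(0, k), 6) = Add(0, 6) = 6)
Add(Add(Function('w')(-167), 9237), Function('m')(-13)) = Add(Add(Rational(-1, 23), 9237), 6) = Add(Rational(212450, 23), 6) = Rational(212588, 23)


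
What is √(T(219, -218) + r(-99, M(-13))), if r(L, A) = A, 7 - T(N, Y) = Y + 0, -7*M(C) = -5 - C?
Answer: √10969/7 ≈ 14.962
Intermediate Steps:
M(C) = 5/7 + C/7 (M(C) = -(-5 - C)/7 = 5/7 + C/7)
T(N, Y) = 7 - Y (T(N, Y) = 7 - (Y + 0) = 7 - Y)
√(T(219, -218) + r(-99, M(-13))) = √((7 - 1*(-218)) + (5/7 + (⅐)*(-13))) = √((7 + 218) + (5/7 - 13/7)) = √(225 - 8/7) = √(1567/7) = √10969/7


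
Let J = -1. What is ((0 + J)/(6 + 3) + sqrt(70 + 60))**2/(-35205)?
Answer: -10531/2851605 + 2*sqrt(130)/316845 ≈ -0.0036210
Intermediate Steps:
((0 + J)/(6 + 3) + sqrt(70 + 60))**2/(-35205) = ((0 - 1)/(6 + 3) + sqrt(70 + 60))**2/(-35205) = (-1/9 + sqrt(130))**2*(-1/35205) = -(-1/9 + sqrt(130))**2/35205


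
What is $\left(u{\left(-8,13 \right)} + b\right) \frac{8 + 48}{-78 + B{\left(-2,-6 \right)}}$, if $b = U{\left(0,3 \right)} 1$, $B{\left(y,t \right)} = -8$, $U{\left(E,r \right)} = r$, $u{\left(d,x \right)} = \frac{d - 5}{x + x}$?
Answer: $- \frac{70}{43} \approx -1.6279$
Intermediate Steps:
$u{\left(d,x \right)} = \frac{-5 + d}{2 x}$
$b = 3$ ($b = 3 \cdot 1 = 3$)
$\left(u{\left(-8,13 \right)} + b\right) \frac{8 + 48}{-78 + B{\left(-2,-6 \right)}} = \left(\frac{-5 - 8}{2 \cdot 13} + 3\right) \frac{8 + 48}{-78 - 8} = \left(\frac{1}{2} \cdot \frac{1}{13} \left(-13\right) + 3\right) \frac{56}{-86} = \left(- \frac{1}{2} + 3\right) 56 \left(- \frac{1}{86}\right) = \frac{5}{2} \left(- \frac{28}{43}\right) = - \frac{70}{43}$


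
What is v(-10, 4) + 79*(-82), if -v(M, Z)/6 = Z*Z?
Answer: -6574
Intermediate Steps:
v(M, Z) = -6*Z² (v(M, Z) = -6*Z*Z = -6*Z²)
v(-10, 4) + 79*(-82) = -6*4² + 79*(-82) = -6*16 - 6478 = -96 - 6478 = -6574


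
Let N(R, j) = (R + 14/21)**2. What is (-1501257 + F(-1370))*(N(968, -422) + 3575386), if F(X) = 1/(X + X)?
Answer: -16710171813245911/2466 ≈ -6.7762e+12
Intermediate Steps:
N(R, j) = (2/3 + R)**2 (N(R, j) = (R + 14*(1/21))**2 = (R + 2/3)**2 = (2/3 + R)**2)
F(X) = 1/(2*X)
(-1501257 + F(-1370))*(N(968, -422) + 3575386) = (-1501257 + (1/2)/(-1370))*((2 + 3*968)**2/9 + 3575386) = (-1501257 + (1/2)*(-1/1370))*((2 + 2904)**2/9 + 3575386) = (-1501257 - 1/2740)*((1/9)*2906**2 + 3575386) = -4113444181*((1/9)*8444836 + 3575386)/2740 = -4113444181*(8444836/9 + 3575386)/2740 = -4113444181/2740*40623310/9 = -16710171813245911/2466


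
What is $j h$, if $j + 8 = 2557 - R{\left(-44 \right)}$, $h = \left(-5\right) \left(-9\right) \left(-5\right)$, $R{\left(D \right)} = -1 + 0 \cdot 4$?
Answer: $-573750$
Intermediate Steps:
$R{\left(D \right)} = -1$ ($R{\left(D \right)} = -1 + 0 = -1$)
$h = -225$ ($h = 45 \left(-5\right) = -225$)
$j = 2550$ ($j = -8 + \left(2557 - -1\right) = -8 + \left(2557 + 1\right) = -8 + 2558 = 2550$)
$j h = 2550 \left(-225\right) = -573750$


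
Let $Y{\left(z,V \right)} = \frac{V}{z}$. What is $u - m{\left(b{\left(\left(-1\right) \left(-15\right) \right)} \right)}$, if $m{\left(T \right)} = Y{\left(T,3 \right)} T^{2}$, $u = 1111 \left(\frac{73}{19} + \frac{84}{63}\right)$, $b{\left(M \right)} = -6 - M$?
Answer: $\frac{331336}{57} \approx 5812.9$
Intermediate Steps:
$u = \frac{327745}{57}$ ($u = 1111 \left(73 \cdot \frac{1}{19} + 84 \cdot \frac{1}{63}\right) = 1111 \left(\frac{73}{19} + \frac{4}{3}\right) = 1111 \cdot \frac{295}{57} = \frac{327745}{57} \approx 5749.9$)
$m{\left(T \right)} = 3 T$ ($m{\left(T \right)} = \frac{3}{T} T^{2} = 3 T$)
$u - m{\left(b{\left(\left(-1\right) \left(-15\right) \right)} \right)} = \frac{327745}{57} - 3 \left(-6 - \left(-1\right) \left(-15\right)\right) = \frac{327745}{57} - 3 \left(-6 - 15\right) = \frac{327745}{57} - 3 \left(-21\right) = \frac{327745}{57} - -63 = \frac{327745}{57} + 63 = \frac{331336}{57}$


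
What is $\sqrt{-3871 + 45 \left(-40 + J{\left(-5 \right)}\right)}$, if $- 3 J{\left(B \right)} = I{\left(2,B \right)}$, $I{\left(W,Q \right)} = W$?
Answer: $i \sqrt{5701} \approx 75.505 i$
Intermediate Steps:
$J{\left(B \right)} = - \frac{2}{3}$ ($J{\left(B \right)} = \left(- \frac{1}{3}\right) 2 = - \frac{2}{3}$)
$\sqrt{-3871 + 45 \left(-40 + J{\left(-5 \right)}\right)} = \sqrt{-3871 + 45 \left(-40 - \frac{2}{3}\right)} = \sqrt{-3871 + 45 \left(- \frac{122}{3}\right)} = \sqrt{-3871 - 1830} = \sqrt{-5701} = i \sqrt{5701}$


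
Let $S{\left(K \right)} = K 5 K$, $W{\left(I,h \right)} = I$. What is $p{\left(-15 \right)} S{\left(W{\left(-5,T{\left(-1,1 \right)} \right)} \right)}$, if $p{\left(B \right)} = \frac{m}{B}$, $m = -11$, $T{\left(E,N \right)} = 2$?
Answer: $\frac{275}{3} \approx 91.667$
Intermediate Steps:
$S{\left(K \right)} = 5 K^{2}$ ($S{\left(K \right)} = 5 K K = 5 K^{2}$)
$p{\left(B \right)} = - \frac{11}{B}$
$p{\left(-15 \right)} S{\left(W{\left(-5,T{\left(-1,1 \right)} \right)} \right)} = - \frac{11}{-15} \cdot 5 \left(-5\right)^{2} = \left(-11\right) \left(- \frac{1}{15}\right) 5 \cdot 25 = \frac{11}{15} \cdot 125 = \frac{275}{3}$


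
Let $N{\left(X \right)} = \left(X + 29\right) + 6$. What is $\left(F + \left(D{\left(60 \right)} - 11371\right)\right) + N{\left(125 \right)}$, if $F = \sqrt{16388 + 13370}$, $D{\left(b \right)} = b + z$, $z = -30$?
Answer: $-11181 + \sqrt{29758} \approx -11009.0$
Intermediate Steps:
$D{\left(b \right)} = -30 + b$ ($D{\left(b \right)} = b - 30 = -30 + b$)
$N{\left(X \right)} = 35 + X$ ($N{\left(X \right)} = \left(29 + X\right) + 6 = 35 + X$)
$F = \sqrt{29758} \approx 172.51$
$\left(F + \left(D{\left(60 \right)} - 11371\right)\right) + N{\left(125 \right)} = \left(\sqrt{29758} + \left(\left(-30 + 60\right) - 11371\right)\right) + \left(35 + 125\right) = \left(\sqrt{29758} + \left(30 - 11371\right)\right) + 160 = \left(\sqrt{29758} - 11341\right) + 160 = \left(-11341 + \sqrt{29758}\right) + 160 = -11181 + \sqrt{29758}$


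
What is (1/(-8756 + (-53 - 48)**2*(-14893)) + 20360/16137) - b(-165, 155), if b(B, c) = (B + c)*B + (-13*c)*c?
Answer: 107889928761575338/347274452745 ≈ 3.1068e+5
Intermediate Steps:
b(B, c) = -13*c**2 + B*(B + c) (b(B, c) = B*(B + c) - 13*c**2 = -13*c**2 + B*(B + c))
(1/(-8756 + (-53 - 48)**2*(-14893)) + 20360/16137) - b(-165, 155) = (1/(-8756 + (-53 - 48)**2*(-14893)) + 20360/16137) - ((-165)**2 - 13*155**2 - 165*155) = (-1/14893/(-8756 + (-101)**2) + 20360*(1/16137)) - (27225 - 13*24025 - 25575) = (-1/14893/(-8756 + 10201) + 20360/16137) - (27225 - 312325 - 25575) = (-1/14893/1445 + 20360/16137) - 1*(-310675) = ((1/1445)*(-1/14893) + 20360/16137) + 310675 = (-1/21520385 + 20360/16137) + 310675 = 438155022463/347274452745 + 310675 = 107889928761575338/347274452745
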